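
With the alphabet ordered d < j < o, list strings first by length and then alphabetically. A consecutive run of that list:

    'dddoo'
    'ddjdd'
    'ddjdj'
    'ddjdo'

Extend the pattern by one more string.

ddjjd

Treat ddjdo as a base-3 numeral over the given alphabet and add one, carrying through any trailing o's.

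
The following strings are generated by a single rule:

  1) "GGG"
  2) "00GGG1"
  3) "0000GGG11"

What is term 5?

Each term wraps the previous one in 00 on the left and 1 on the right.
From 0000GGG11, 2 further steps: 0000GGG11 → 000000GGG111 → (answer).

00000000GGG1111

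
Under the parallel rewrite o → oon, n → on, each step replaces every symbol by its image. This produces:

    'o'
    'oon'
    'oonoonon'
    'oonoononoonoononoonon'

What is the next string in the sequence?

Replace each of the 21 characters of oonoononoonoononoonon in place — oon oon on oon oon on oon on oon oon on oon oon on oon on oon oon on oon on — and concatenate.

oonoononoonoononoononoonoononoonoononoononoonoononoonon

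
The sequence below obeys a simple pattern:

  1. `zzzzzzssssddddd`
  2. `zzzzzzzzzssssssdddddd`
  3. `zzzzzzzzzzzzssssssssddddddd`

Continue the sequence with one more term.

Reading off run lengths: z runs 6, 9, 12; s runs 4, 6, 8; d runs 5, 6, 7 — each is linear in n, where the shown terms are n = 2, 3, 4.
Setting n = 5 gives 15, 10, 8 characters in each block.

zzzzzzzzzzzzzzzssssssssssdddddddd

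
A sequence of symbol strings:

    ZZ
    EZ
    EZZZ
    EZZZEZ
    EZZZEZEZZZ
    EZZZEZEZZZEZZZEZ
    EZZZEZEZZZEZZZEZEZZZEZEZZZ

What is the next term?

This is a Fibonacci-style word recurrence s(k) = s(k−1)·s(k−2): e.g. EZ·ZZ = EZZZ.
Continuing: EZZZEZEZZZEZZZEZEZZZEZEZZZ · EZZZEZEZZZEZZZEZ gives term 8.

EZZZEZEZZZEZZZEZEZZZEZEZZZEZZZEZEZZZEZZZEZ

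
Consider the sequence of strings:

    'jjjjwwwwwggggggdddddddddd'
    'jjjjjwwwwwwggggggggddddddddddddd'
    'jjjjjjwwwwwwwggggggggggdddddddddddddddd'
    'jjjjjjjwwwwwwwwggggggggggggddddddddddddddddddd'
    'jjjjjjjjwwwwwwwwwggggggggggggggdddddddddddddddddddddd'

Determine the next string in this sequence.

jjjjjjjjjwwwwwwwwwwggggggggggggggggddddddddddddddddddddddddd

Each string has the form j^{n+1} w^{n+2} g^{2n} d^{3n+1}, where the shown terms are n = 3, 4, 5, 6, 7.
At n = 8 the blocks have lengths 9, 10, 16, 25.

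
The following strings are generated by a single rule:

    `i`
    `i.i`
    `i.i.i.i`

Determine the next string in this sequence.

Every step duplicates the string with '.' between the halves.
So the next term is two copies of i.i.i.i with '.' between the halves.

i.i.i.i.i.i.i.i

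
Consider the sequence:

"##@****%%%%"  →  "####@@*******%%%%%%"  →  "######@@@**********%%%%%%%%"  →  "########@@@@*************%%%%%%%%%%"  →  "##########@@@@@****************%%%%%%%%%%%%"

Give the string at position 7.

##############@@@@@@@**********************%%%%%%%%%%%%%%%%

The n-th term is 2n #'s then n @'s then 3n+1 *'s then 2n+2 %'s (n = 1, 2, …).
At n = 7 the blocks have lengths 14, 7, 22, 16.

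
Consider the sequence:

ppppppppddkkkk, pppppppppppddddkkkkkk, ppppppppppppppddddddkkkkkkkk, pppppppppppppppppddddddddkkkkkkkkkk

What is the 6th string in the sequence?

Term n consists of 3n+2 p's, followed by 2n-2 d's, followed by 2n k's, where the shown terms are n = 2, 3, 4, 5.
Setting n = 7 gives 23, 12, 14 characters in each block.

pppppppppppppppppppppppddddddddddddkkkkkkkkkkkkkk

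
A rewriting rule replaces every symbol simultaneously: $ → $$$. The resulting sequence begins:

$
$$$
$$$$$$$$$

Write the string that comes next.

$$$$$$$$$$$$$$$$$$$$$$$$$$$

Rewriting each symbol of $$$$$$$$$: $→$$$, $→$$$, $→$$$, $→$$$, $→$$$, $→$$$, $→$$$, $→$$$, $→$$$, which concatenates to $$$ $$$ $$$ $$$ $$$ $$$ $$$ $$$ $$$.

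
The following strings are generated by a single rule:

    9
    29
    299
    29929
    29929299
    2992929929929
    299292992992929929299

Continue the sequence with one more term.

Each term (from the third on) is the previous term followed by the one before it: term 3 = 29·9 = 299.
So term 8 is 299292992992929929299·2992929929929.

2992929929929299292992992929929929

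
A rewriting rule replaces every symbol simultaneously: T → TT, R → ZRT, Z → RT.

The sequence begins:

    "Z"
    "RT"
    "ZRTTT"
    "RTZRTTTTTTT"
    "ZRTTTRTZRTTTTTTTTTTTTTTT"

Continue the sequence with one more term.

RTZRTTTTTTTZRTTTRTZRTTTTTTTTTTTTTTTTTTTTTTTTTTTTTTT

φ(ZRTTTRTZRTTTTTTTTTTTTTTT) expands symbol-by-symbol to RT ZRT TT TT TT ZRT TT RT ZRT TT TT TT TT TT TT TT TT TT TT TT TT TT TT TT; joining the 24 pieces gives the next term.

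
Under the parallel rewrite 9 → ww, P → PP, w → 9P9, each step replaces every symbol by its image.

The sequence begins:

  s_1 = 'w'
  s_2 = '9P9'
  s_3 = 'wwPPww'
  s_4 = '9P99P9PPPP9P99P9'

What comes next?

φ(9P99P9PPPP9P99P9) expands symbol-by-symbol to ww PP ww ww PP ww PP PP PP PP ww PP ww ww PP ww; joining the 16 pieces gives the next term.

wwPPwwwwPPwwPPPPPPPPwwPPwwwwPPww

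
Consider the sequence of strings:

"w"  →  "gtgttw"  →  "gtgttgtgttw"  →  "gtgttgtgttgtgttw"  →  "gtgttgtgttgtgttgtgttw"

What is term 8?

gtgttgtgttgtgttgtgttgtgttgtgttgtgttw

The strings grow by a fixed prefix gtgtt each time.
From gtgttgtgttgtgttgtgttw, 3 further steps: gtgttgtgttgtgttgtgttw → gtgttgtgttgtgttgtgttgtgttw → gtgttgtgttgtgttgtgttgtgttgtgttw → (answer).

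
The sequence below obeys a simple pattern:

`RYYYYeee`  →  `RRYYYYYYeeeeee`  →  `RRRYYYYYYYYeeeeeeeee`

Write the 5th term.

RRRRRYYYYYYYYYYYYeeeeeeeeeeeeeee

Each string has the form R^{n} Y^{2n+2} e^{3n} (n = 1, 2, …).
At n = 5 the blocks have lengths 5, 12, 15.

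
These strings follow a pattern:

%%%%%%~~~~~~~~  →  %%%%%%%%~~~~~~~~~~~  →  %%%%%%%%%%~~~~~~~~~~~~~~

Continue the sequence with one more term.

%%%%%%%%%%%%~~~~~~~~~~~~~~~~~

Reading off run lengths: % runs 6, 8, 10; ~ runs 8, 11, 14 — each is linear in n, where the shown terms are n = 3, 4, 5.
At n = 6 the blocks have lengths 12, 17.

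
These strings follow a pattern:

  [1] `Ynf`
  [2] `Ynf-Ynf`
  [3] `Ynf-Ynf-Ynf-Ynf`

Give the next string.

s(k+1) = s(k)·-·s(k) — each term doubles the last with '-' between the halves.
One more doubling of Ynf-Ynf-Ynf-Ynf gives the answer.

Ynf-Ynf-Ynf-Ynf-Ynf-Ynf-Ynf-Ynf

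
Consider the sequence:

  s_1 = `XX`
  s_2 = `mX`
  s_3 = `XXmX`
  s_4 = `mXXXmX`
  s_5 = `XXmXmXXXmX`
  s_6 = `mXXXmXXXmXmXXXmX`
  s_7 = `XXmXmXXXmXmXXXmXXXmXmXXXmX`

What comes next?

mXXXmXXXmXmXXXmXXXmXmXXXmXmXXXmXXXmXmXXXmX

Each term (from the third on) is the two preceding terms concatenated in order: term 3 = XX·mX = XXmX.
The next term joins mXXXmXXXmXmXXXmX and XXmXmXXXmXmXXXmXXXmXmXXXmX.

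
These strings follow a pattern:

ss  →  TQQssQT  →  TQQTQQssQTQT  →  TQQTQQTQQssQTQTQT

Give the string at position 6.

TQQTQQTQQTQQTQQssQTQTQTQTQT

Each term wraps the previous one in TQQ on the left and QT on the right.
From TQQTQQTQQssQTQTQT, 2 further steps: TQQTQQTQQssQTQTQT → TQQTQQTQQTQQssQTQTQTQT → (answer).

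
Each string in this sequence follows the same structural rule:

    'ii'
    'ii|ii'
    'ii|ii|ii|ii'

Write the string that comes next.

ii|ii|ii|ii|ii|ii|ii|ii

Each string is two copies of the previous one joined by '|'.
So the next term is two copies of ii|ii|ii|ii with '|' between the halves.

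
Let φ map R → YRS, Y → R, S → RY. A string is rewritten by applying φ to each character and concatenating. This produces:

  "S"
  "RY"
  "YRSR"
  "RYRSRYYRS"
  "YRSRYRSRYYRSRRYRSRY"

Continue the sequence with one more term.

RYRSRYYRSRYRSRYYRSRRYRSRYYRSYRSRYRSRYYRSR

Applying the rule to each of the 19 symbols of YRSRYRSRYYRSRRYRSRY gives the pieces R YRS RY YRS R YRS RY YRS R R YRS RY YRS YRS R YRS RY YRS R, which concatenate to the answer.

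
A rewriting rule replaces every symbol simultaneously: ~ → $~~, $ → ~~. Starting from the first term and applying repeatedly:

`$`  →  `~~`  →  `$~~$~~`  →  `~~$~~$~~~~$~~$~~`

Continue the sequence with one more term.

$~~$~~~~$~~$~~~~$~~$~~$~~$~~~~$~~$~~~~$~~$~~

Applying the rule to each of the 16 symbols of ~~$~~$~~~~$~~$~~ gives the pieces $~~ $~~ ~~ $~~ $~~ ~~ $~~ $~~ $~~ $~~ ~~ $~~ $~~ ~~ $~~ $~~, which concatenate to the answer.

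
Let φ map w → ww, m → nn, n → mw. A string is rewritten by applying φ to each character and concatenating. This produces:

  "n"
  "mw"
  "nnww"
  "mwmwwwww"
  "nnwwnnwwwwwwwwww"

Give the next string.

Applying the rule to each of the 16 symbols of nnwwnnwwwwwwwwww gives the pieces mw mw ww ww mw mw ww ww ww ww ww ww ww ww ww ww, which concatenate to the answer.

mwmwwwwwmwmwwwwwwwwwwwwwwwwwwwww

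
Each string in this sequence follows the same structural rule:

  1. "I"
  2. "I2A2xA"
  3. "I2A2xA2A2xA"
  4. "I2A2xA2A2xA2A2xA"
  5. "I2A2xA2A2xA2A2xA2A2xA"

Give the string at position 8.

Every step adds 2A2xA to the end: s(k+1) = s(k)·2A2xA.
From I2A2xA2A2xA2A2xA2A2xA, 3 further steps: I2A2xA2A2xA2A2xA2A2xA → I2A2xA2A2xA2A2xA2A2xA2A2xA → I2A2xA2A2xA2A2xA2A2xA2A2xA2A2xA → (answer).

I2A2xA2A2xA2A2xA2A2xA2A2xA2A2xA2A2xA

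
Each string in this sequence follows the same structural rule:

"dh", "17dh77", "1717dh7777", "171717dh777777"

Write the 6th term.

s(k+1) = 17·s(k)·77, so each term gains 17 as a prefix and 77 as a suffix.
From 171717dh777777, 2 further steps: 171717dh777777 → 17171717dh77777777 → (answer).

1717171717dh7777777777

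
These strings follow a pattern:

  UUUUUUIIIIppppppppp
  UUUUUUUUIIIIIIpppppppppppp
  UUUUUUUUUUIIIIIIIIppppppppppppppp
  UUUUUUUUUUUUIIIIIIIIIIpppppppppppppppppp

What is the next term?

UUUUUUUUUUUUUUIIIIIIIIIIIIppppppppppppppppppppp

Term n consists of 2n U's, followed by 2n-2 I's, followed by 3n p's, where the shown terms are n = 3, 4, 5, 6.
For the next term, n = 7, so the run lengths are 14, 12, 21.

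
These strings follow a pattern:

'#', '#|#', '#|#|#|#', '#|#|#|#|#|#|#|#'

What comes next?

s(k+1) = s(k)·|·s(k) — each term doubles the last with '|' between the halves.
Doubling #|#|#|#|#|#|#|# with '|' between the halves:

#|#|#|#|#|#|#|#|#|#|#|#|#|#|#|#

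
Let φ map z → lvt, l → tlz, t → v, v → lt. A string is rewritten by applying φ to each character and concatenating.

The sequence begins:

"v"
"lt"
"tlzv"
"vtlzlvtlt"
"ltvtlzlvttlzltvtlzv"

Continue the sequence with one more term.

Rewriting the 19 symbols of ltvtlzlvttlzltvtlzv one by one yields tlz v lt v tlz lvt tlz lt v v tlz lvt tlz v lt v tlz lvt lt; concatenated:

tlzvltvtlzlvttlzltvvtlzlvttlzvltvtlzlvtlt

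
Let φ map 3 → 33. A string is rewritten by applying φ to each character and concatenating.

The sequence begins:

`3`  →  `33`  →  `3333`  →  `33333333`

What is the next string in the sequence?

Apply φ to 33333333 symbol by symbol: 3→33, 3→33, 3→33, 3→33, 3→33, 3→33, 3→33, 3→33; joined: 33 33 33 33 33 33 33 33.

3333333333333333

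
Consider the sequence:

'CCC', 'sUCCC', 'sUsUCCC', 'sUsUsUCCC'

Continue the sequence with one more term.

Every step adds sU at the front: s(k+1) = sU·s(k).
Applying this once more to sUsUsUCCC:

sUsUsUsUCCC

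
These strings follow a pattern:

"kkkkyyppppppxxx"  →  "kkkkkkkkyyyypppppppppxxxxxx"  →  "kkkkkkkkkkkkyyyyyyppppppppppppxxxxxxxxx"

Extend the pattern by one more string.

Term n consists of 4n k's, followed by 2n y's, followed by 3n+3 p's, followed by 3n x's (n = 1, 2, …).
Setting n = 4 gives 16, 8, 15, 12 characters in each block.

kkkkkkkkkkkkkkkkyyyyyyyypppppppppppppppxxxxxxxxxxxx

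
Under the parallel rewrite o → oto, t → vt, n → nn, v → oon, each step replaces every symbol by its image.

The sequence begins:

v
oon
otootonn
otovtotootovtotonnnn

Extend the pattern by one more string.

Replace each of the 20 characters of otovtotootovtotonnnn in place — oto vt oto oon vt oto vt oto oto vt oto oon vt oto vt oto nn nn nn nn — and concatenate.

otovtotooonvtotovtotootovtotooonvtotovtotonnnnnnnn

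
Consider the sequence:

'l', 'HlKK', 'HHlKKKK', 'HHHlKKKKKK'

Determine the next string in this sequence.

HHHHlKKKKKKKK

Every step adds H to the front and KK to the end of the previous string.
One more step from HHHlKKKKKK gives the answer.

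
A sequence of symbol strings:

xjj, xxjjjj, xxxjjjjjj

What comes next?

Each string has the form x^{n} j^{2n} (n = 1, 2, …).
At n = 4 the blocks have lengths 4, 8.

xxxxjjjjjjjj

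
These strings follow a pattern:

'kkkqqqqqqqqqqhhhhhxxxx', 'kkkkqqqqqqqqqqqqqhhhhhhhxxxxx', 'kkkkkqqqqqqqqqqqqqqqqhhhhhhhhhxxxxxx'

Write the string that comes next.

kkkkkkqqqqqqqqqqqqqqqqqqqhhhhhhhhhhhxxxxxxx

Each string has the form k^{n} q^{3n+1} h^{2n-1} x^{n+1}, where the shown terms are n = 3, 4, 5.
For the next term, n = 6, so the run lengths are 6, 19, 11, 7.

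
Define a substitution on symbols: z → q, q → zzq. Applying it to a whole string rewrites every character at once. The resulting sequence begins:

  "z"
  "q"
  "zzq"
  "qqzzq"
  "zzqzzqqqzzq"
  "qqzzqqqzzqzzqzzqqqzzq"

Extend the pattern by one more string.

zzqzzqqqzzqzzqzzqqqzzqqqzzqqqzzqzzqzzqqqzzq

Applying the rule to each of the 21 symbols of qqzzqqqzzqzzqzzqqqzzq gives the pieces zzq zzq q q zzq zzq zzq q q zzq q q zzq q q zzq zzq zzq q q zzq, which concatenate to the answer.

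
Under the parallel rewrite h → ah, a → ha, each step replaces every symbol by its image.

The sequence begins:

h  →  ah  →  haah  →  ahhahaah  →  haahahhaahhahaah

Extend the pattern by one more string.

ahhahaahhaahahhahaahahhaahhahaah

Applying the rule to each of the 16 symbols of haahahhaahhahaah gives the pieces ah ha ha ah ha ah ah ha ha ah ah ha ah ha ha ah, which concatenate to the answer.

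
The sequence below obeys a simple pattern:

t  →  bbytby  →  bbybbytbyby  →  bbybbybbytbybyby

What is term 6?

bbybbybbybbybbytbybybybyby

Every step adds bby to the front and by to the end of the previous string.
From bbybbybbytbybyby, 2 further steps: bbybbybbytbybyby → bbybbybbybbytbybybyby → (answer).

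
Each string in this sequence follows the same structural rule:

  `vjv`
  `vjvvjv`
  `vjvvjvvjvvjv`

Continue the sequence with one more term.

s(k+1) = s(k)·s(k) — each term doubles the last.
One more doubling of vjvvjvvjvvjv gives the answer.

vjvvjvvjvvjvvjvvjvvjvvjv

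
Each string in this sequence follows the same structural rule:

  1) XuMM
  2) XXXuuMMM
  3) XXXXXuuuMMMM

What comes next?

XXXXXXXuuuuMMMMM

Each string has the form X^{2n-1} u^{n} M^{n+1} (n = 1, 2, …).
At n = 4 the blocks have lengths 7, 4, 5.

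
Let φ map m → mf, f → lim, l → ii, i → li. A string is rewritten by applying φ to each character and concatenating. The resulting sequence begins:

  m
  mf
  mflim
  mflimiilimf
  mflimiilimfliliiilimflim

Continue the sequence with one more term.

Replace each of the 24 characters of mflimiilimfliliiilimflim in place — mf lim ii li mf li li ii li mf lim ii li ii li li li ii li mf lim ii li mf — and concatenate.

mflimiilimfliliiilimflimiiliiilililiiilimflimiilimf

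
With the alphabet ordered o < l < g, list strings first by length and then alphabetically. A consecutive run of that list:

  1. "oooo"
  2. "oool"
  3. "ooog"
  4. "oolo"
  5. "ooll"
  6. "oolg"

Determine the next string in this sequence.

Find the rightmost character of oolg below g, bump it to the next letter, and reset everything to its right to o.

oogo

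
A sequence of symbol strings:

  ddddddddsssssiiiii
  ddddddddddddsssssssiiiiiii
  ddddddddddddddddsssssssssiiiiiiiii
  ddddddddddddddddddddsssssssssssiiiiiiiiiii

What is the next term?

Reading off run lengths: d runs 8, 12, 16, 20; s runs 5, 7, 9, 11; i runs 5, 7, 9, 11 — each is linear in n, where the shown terms are n = 2, 3, 4, 5.
Setting n = 6 gives 24, 13, 13 characters in each block.

ddddddddddddddddddddddddsssssssssssssiiiiiiiiiiiii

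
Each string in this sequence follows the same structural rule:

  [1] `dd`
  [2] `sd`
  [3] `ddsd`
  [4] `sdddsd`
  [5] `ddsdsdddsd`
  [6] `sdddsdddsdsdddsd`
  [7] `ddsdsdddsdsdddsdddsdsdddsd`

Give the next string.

sdddsdddsdsdddsdddsdsdddsdsdddsdddsdsdddsd

This is a Fibonacci-style word recurrence s(k) = s(k−2)·s(k−1): e.g. dd·sd = ddsd.
So term 8 is sdddsdddsdsdddsd·ddsdsdddsdsdddsdddsdsdddsd.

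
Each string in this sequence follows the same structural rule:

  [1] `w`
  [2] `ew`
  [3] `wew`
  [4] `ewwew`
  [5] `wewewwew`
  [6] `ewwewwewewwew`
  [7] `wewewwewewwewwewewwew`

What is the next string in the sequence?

Each term (from the third on) is the two preceding terms concatenated in order: term 3 = w·ew = wew.
Continuing: ewwewwewewwew · wewewwewewwewwewewwew gives term 8.

ewwewwewewwewwewewwewewwewwewewwew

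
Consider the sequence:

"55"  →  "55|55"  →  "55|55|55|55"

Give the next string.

Each string is two copies of the previous one joined by '|'.
Doubling 55|55|55|55 with '|' between the halves:

55|55|55|55|55|55|55|55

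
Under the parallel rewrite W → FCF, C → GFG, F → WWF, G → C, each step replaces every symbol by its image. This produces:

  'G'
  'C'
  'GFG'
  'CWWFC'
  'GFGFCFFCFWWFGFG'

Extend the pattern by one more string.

CWWFCWWFGFGWWFWWFGFGWWFFCFFCFWWFCWWFC

Applying the rule to each of the 15 symbols of GFGFCFFCFWWFGFG gives the pieces C WWF C WWF GFG WWF WWF GFG WWF FCF FCF WWF C WWF C, which concatenate to the answer.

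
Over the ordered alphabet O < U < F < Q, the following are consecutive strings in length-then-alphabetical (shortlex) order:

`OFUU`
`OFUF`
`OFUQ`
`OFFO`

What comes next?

The successor of OFFO increments the rightmost position that isn't already Q and resets every position after it to O.

OFFU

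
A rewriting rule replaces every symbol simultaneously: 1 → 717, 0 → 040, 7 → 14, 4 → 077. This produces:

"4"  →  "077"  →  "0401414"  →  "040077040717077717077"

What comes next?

Applying the rule to each of the 21 symbols of 040077040717077717077 gives the pieces 040 077 040 040 14 14 040 077 040 14 717 14 040 14 14 14 717 14 040 14 14, which concatenate to the answer.

04007704004014140400770401471714040141414717140401414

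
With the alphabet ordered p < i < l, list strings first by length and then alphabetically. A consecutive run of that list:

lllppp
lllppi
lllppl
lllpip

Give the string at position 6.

Advancing 2 positions from lllpip through lllpip → lllpii reaches term 6.

lllpil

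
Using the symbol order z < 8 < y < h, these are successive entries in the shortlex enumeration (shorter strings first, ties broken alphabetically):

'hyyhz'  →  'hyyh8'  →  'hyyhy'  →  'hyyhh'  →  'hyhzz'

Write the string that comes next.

hyhz8

The successor of hyhzz increments the rightmost position that isn't already h and resets every position after it to z.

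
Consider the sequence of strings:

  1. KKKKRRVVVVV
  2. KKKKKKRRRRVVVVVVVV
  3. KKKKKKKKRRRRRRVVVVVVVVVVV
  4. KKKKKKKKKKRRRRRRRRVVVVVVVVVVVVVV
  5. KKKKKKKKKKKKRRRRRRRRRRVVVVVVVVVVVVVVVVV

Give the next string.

The n-th term is 2n+2 K's then 2n R's then 3n+2 V's (n = 1, 2, …).
Setting n = 6 gives 14, 12, 20 characters in each block.

KKKKKKKKKKKKKKRRRRRRRRRRRRVVVVVVVVVVVVVVVVVVVV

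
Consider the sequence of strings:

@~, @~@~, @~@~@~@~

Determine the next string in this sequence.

@~@~@~@~@~@~@~@~

Every step duplicates the string.
So the next term is two copies of @~@~@~@~.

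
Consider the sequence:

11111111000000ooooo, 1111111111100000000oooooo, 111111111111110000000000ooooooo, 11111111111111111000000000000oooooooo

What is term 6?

Reading off run lengths: 1 runs 8, 11, 14, 17; 0 runs 6, 8, 10, 12; o runs 5, 6, 7, 8 — each is linear in n, where the shown terms are n = 2, 3, 4, 5.
Setting n = 7 gives 23, 16, 10 characters in each block.

111111111111111111111110000000000000000oooooooooo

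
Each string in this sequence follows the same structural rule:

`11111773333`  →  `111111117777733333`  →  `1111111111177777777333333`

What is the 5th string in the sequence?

111111111111111117777777777777733333333

Each string has the form 1^{3n+2} 7^{3n-1} 3^{n+3} (n = 1, 2, …).
Setting n = 5 gives 17, 14, 8 characters in each block.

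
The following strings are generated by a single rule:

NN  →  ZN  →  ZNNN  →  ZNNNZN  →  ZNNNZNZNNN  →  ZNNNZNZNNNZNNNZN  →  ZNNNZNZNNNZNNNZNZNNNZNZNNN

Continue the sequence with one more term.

From term 3 onward, concatenate the last term with the second-to-last: ZN·NN = ZNNN, ZNNN·ZN = ZNNNZN, …
The next term joins ZNNNZNZNNNZNNNZNZNNNZNZNNN and ZNNNZNZNNNZNNNZN.

ZNNNZNZNNNZNNNZNZNNNZNZNNNZNNNZNZNNNZNNNZN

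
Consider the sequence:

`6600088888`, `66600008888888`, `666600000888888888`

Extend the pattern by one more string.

Term n consists of n-1 6's, followed by n 0's, followed by 2n-1 8's, where the shown terms are n = 3, 4, 5.
For the next term, n = 6, so the run lengths are 5, 6, 11.

6666600000088888888888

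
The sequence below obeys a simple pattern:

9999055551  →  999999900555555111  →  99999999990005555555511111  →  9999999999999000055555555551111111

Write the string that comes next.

999999999999999900000555555555555111111111

Each string has the form 9^{3n+1} 0^{n} 5^{2n+2} 1^{2n-1} (n = 1, 2, …).
Setting n = 5 gives 16, 5, 12, 9 characters in each block.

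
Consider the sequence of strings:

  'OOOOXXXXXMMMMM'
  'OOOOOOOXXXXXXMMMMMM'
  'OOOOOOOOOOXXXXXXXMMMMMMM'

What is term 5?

OOOOOOOOOOOOOOOOXXXXXXXXXMMMMMMMMM

Term n consists of 3n-2 O's, followed by n+3 X's, followed by n+3 M's, where the shown terms are n = 2, 3, 4.
At n = 6 the blocks have lengths 16, 9, 9.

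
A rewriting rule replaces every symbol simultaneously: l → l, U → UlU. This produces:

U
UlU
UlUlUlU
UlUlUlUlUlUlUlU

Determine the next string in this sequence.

Replace each of the 15 characters of UlUlUlUlUlUlUlU in place — UlU l UlU l UlU l UlU l UlU l UlU l UlU l UlU — and concatenate.

UlUlUlUlUlUlUlUlUlUlUlUlUlUlUlU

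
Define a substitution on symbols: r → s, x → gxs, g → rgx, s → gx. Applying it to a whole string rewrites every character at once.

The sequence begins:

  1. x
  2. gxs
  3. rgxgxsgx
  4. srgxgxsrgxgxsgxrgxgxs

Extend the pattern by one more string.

Rewriting the 21 symbols of srgxgxsrgxgxsgxrgxgxs one by one yields gx s rgx gxs rgx gxs gx s rgx gxs rgx gxs gx rgx gxs s rgx gxs rgx gxs gx; concatenated:

gxsrgxgxsrgxgxsgxsrgxgxsrgxgxsgxrgxgxssrgxgxsrgxgxsgx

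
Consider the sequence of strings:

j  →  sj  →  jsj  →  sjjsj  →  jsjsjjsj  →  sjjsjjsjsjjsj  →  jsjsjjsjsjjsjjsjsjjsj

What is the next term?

sjjsjjsjsjjsjjsjsjjsjsjjsjjsjsjjsj

Each term (from the third on) is the two preceding terms concatenated in order: term 3 = j·sj = jsj.
The next term joins sjjsjjsjsjjsj and jsjsjjsjsjjsjjsjsjjsj.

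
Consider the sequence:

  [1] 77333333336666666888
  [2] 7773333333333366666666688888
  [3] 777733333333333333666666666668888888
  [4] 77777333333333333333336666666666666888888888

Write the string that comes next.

7777773333333333333333333366666666666666688888888888

Reading off run lengths: 7 runs 2, 3, 4, 5; 3 runs 8, 11, 14, 17; 6 runs 7, 9, 11, 13; 8 runs 3, 5, 7, 9 — each is linear in n, where the shown terms are n = 2, 3, 4, 5.
At n = 6 the blocks have lengths 6, 20, 15, 11.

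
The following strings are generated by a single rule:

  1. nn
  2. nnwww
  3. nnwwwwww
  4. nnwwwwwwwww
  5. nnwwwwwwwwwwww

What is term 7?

nnwwwwwwwwwwwwwwwwww

Each term is the previous one with www appended.
From nnwwwwwwwwwwww, 2 further steps: nnwwwwwwwwwwww → nnwwwwwwwwwwwwwww → (answer).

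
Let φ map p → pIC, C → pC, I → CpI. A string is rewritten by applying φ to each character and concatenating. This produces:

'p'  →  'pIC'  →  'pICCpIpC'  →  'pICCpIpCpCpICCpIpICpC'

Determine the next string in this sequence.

pICCpIpCpCpICCpIpICpCpICpCpICCpIpCpCpICCpIpICCpIpCpICpC

Applying the rule to each of the 21 symbols of pICCpIpCpCpICCpIpICpC gives the pieces pIC CpI pC pC pIC CpI pIC pC pIC pC pIC CpI pC pC pIC CpI pIC CpI pC pIC pC, which concatenate to the answer.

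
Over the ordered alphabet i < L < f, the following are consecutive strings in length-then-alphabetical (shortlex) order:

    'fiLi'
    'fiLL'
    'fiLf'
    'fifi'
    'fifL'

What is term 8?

fLiL

Continuing the enumeration 3 steps past fifL: fifL → fiff → fLii → (answer).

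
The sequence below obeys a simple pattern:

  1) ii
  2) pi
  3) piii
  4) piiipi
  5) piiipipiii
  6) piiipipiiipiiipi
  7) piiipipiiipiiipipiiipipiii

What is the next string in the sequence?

piiipipiiipiiipipiiipipiiipiiipipiiipiiipi

This is a Fibonacci-style word recurrence s(k) = s(k−1)·s(k−2): e.g. pi·ii = piii.
Continuing: piiipipiiipiiipipiiipipiii · piiipipiiipiiipi gives term 8.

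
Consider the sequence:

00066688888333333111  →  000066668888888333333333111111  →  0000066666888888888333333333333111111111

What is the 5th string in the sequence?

000000066666668888888888888333333333333333333111111111111111

Each string has the form 0^{n+2} 6^{n+2} 8^{2n+3} 3^{3n+3} 1^{3n} (n = 1, 2, …).
At n = 5 the blocks have lengths 7, 7, 13, 18, 15.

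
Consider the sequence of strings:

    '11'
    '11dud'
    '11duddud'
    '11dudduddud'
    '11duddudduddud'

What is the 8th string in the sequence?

Every step adds dud to the end: s(k+1) = s(k)·dud.
From 11duddudduddud, 3 further steps: 11duddudduddud → 11dudduddudduddud → 11duddudduddudduddud → (answer).

11dudduddudduddudduddud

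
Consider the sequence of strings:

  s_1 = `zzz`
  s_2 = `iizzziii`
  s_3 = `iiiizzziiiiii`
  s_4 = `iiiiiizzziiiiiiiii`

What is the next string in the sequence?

Each term wraps the previous one in ii on the left and iii on the right.
So the next term is ii·iiiiiizzziiiiiiiii·iii.

iiiiiiiizzziiiiiiiiiiii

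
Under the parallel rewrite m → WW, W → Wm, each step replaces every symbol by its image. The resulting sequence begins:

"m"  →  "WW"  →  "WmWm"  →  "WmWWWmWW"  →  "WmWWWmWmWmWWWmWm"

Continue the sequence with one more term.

WmWWWmWmWmWWWmWWWmWWWmWmWmWWWmWW

φ(WmWWWmWmWmWWWmWm) expands symbol-by-symbol to Wm WW Wm Wm Wm WW Wm WW Wm WW Wm Wm Wm WW Wm WW; joining the 16 pieces gives the next term.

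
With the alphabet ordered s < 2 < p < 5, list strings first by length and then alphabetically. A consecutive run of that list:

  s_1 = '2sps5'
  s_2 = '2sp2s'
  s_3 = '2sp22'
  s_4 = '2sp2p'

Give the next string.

2sp25

Treat 2sp2p as a base-4 numeral over the given alphabet and add one, carrying through any trailing 5's.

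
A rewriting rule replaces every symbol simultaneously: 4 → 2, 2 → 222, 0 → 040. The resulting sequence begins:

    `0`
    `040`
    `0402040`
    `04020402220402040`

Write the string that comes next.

Applying the rule to each of the 17 symbols of 04020402220402040 gives the pieces 040 2 040 222 040 2 040 222 222 222 040 2 040 222 040 2 040, which concatenate to the answer.

0402040222040204022222222204020402220402040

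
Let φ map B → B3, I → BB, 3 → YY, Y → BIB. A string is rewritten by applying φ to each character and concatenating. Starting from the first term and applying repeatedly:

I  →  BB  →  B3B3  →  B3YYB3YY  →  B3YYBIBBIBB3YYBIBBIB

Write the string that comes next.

B3YYBIBBIBB3BBB3B3BBB3B3YYBIBBIBB3BBB3B3BBB3

φ(B3YYBIBBIBB3YYBIBBIB) expands symbol-by-symbol to B3 YY BIB BIB B3 BB B3 B3 BB B3 B3 YY BIB BIB B3 BB B3 B3 BB B3; joining the 20 pieces gives the next term.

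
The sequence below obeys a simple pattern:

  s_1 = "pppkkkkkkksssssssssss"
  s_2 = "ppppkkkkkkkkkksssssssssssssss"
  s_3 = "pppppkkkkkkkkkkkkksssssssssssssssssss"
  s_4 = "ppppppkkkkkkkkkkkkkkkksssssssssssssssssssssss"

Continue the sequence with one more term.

Term n consists of n p's, followed by 3n-2 k's, followed by 4n-1 s's, where the shown terms are n = 3, 4, 5, 6.
At n = 7 the blocks have lengths 7, 19, 27.

pppppppkkkkkkkkkkkkkkkkkkksssssssssssssssssssssssssss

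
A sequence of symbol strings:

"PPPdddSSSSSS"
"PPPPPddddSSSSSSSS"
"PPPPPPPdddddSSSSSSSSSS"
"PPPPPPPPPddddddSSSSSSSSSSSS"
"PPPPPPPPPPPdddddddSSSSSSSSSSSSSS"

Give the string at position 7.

The n-th term is 2n-1 P's then n+1 d's then 2n+2 S's, where the shown terms are n = 2, 3, 4, 5, 6.
For term 7, n = 8, so the run lengths are 15, 9, 18.

PPPPPPPPPPPPPPPdddddddddSSSSSSSSSSSSSSSSSS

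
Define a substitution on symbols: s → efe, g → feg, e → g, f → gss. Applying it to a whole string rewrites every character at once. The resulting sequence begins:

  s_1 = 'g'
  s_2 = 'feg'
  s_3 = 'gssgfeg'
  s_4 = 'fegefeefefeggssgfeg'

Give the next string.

gssgfegggssgggssggssgfegfegefeefefeggssgfeg

Applying the rule to each of the 19 symbols of fegefeefefeggssgfeg gives the pieces gss g feg g gss g g gss g gss g feg feg efe efe feg gss g feg, which concatenate to the answer.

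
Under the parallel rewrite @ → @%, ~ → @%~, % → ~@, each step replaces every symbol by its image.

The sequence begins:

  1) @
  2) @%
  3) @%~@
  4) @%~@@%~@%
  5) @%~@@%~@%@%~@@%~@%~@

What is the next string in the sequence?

Applying the rule to each of the 20 symbols of @%~@@%~@%@%~@@%~@%~@ gives the pieces @% ~@ @%~ @% @% ~@ @%~ @% ~@ @% ~@ @%~ @% @% ~@ @%~ @% ~@ @%~ @%, which concatenate to the answer.

@%~@@%~@%@%~@@%~@%~@@%~@@%~@%@%~@@%~@%~@@%~@%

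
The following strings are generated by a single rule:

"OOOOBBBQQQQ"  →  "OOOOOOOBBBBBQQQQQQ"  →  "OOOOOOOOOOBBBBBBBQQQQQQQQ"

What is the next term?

The n-th term is 3n-2 O's then 2n-1 B's then 2n Q's, where the shown terms are n = 2, 3, 4.
At n = 5 the blocks have lengths 13, 9, 10.

OOOOOOOOOOOOOBBBBBBBBBQQQQQQQQQQ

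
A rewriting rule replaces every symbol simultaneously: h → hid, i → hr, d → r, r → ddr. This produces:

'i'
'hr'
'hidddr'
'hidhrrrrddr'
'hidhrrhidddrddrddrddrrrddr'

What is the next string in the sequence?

Applying the rule to each of the 26 symbols of hidhrrhidddrddrddrddrrrddr gives the pieces hid hr r hid ddr ddr hid hr r r r ddr r r ddr r r ddr r r ddr ddr ddr r r ddr, which concatenate to the answer.

hidhrrhidddrddrhidhrrrrddrrrddrrrddrrrddrddrddrrrddr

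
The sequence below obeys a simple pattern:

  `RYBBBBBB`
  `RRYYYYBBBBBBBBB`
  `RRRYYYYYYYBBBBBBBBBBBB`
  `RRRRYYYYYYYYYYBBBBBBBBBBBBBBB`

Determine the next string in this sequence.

Each string has the form R^{n} Y^{3n-2} B^{3n+3} (n = 1, 2, …).
Setting n = 5 gives 5, 13, 18 characters in each block.

RRRRRYYYYYYYYYYYYYBBBBBBBBBBBBBBBBBB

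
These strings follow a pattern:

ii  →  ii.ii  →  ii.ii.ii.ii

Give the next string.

Each string is two copies of the previous one joined by '.'.
So the next term is two copies of ii.ii.ii.ii with '.' between the halves.

ii.ii.ii.ii.ii.ii.ii.ii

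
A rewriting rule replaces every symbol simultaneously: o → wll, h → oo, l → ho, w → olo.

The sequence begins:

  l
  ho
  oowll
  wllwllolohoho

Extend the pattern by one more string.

Replace each of the 13 characters of wllwllolohoho in place — olo ho ho olo ho ho wll ho wll oo wll oo wll — and concatenate.

olohohoolohohowllhowlloowlloowll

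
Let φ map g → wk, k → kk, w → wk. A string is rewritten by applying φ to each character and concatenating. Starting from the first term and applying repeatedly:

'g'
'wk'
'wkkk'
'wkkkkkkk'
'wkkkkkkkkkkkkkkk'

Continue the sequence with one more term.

Rewriting the 16 symbols of wkkkkkkkkkkkkkkk one by one yields wk kk kk kk kk kk kk kk kk kk kk kk kk kk kk kk; concatenated:

wkkkkkkkkkkkkkkkkkkkkkkkkkkkkkkk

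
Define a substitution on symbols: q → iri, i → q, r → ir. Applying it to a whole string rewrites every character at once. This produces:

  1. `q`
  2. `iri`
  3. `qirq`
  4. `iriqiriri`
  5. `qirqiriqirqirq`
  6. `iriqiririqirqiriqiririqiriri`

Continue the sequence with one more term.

Applying the rule to each of the 28 symbols of iriqiririqirqiriqiririqiriri gives the pieces q ir q iri q ir q ir q iri q ir iri q ir q iri q ir q ir q iri q ir q ir q, which concatenate to the answer.

qirqiriqirqirqiriqiririqirqiriqirqirqiriqirqirq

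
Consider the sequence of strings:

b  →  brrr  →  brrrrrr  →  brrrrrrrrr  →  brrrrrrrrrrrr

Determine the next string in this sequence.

Every step adds rrr to the end: s(k+1) = s(k)·rrr.
One more step from brrrrrrrrrrrr gives the answer.

brrrrrrrrrrrrrrr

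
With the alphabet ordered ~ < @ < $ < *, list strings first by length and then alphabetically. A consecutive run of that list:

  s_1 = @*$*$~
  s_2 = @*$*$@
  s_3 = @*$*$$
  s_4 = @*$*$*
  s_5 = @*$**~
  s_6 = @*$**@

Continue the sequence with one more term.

@*$**$

The successor of @*$**@ increments the rightmost position that isn't already * and resets every position after it to ~.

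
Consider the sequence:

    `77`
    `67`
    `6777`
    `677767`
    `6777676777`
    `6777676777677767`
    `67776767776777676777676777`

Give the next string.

677767677767776767776767776777676777677767

From term 3 onward, concatenate the last term with the second-to-last: 67·77 = 6777, 6777·67 = 677767, …
The next term joins 67776767776777676777676777 and 6777676777677767.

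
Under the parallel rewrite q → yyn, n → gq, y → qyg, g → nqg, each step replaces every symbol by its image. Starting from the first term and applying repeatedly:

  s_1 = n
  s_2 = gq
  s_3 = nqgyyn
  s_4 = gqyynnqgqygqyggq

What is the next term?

Rewriting the 16 symbols of gqyynnqgqygqyggq one by one yields nqg yyn qyg qyg gq gq yyn nqg yyn qyg nqg yyn qyg nqg nqg yyn; concatenated:

nqgyynqygqyggqgqyynnqgyynqygnqgyynqygnqgnqgyyn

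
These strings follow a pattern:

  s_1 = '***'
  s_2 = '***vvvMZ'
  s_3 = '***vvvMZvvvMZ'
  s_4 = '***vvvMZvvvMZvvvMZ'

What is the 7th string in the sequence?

The strings grow by a fixed suffix vvvMZ each time.
From ***vvvMZvvvMZvvvMZ, 3 further steps: ***vvvMZvvvMZvvvMZ → ***vvvMZvvvMZvvvMZvvvMZ → ***vvvMZvvvMZvvvMZvvvMZvvvMZ → (answer).

***vvvMZvvvMZvvvMZvvvMZvvvMZvvvMZ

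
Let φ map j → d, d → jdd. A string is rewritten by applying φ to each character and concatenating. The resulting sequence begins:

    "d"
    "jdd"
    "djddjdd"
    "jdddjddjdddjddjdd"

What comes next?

Applying the rule to each of the 17 symbols of jdddjddjdddjddjdd gives the pieces d jdd jdd jdd d jdd jdd d jdd jdd jdd d jdd jdd d jdd jdd, which concatenate to the answer.

djddjddjdddjddjdddjddjddjdddjddjdddjddjdd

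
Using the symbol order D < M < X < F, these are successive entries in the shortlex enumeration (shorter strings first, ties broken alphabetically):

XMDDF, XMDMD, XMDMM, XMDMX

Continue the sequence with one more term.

The successor of XMDMX increments the rightmost position that isn't already F and resets every position after it to D.

XMDMF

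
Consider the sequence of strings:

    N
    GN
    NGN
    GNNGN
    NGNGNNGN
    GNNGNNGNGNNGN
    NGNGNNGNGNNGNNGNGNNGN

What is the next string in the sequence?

From term 3 onward, concatenate the second-to-last term with the last: N·GN = NGN, GN·NGN = GNNGN, …
So term 8 is GNNGNNGNGNNGN·NGNGNNGNGNNGNNGNGNNGN.

GNNGNNGNGNNGNNGNGNNGNGNNGNNGNGNNGN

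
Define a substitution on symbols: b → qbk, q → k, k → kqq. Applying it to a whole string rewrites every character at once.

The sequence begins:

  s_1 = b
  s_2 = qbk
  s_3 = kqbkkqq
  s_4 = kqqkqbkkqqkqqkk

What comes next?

φ(kqqkqbkkqqkqqkk) expands symbol-by-symbol to kqq k k kqq k qbk kqq kqq k k kqq k k kqq kqq; joining the 15 pieces gives the next term.

kqqkkkqqkqbkkqqkqqkkkqqkkkqqkqq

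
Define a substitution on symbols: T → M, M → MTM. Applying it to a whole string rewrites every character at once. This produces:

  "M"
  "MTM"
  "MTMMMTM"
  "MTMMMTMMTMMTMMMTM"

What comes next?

MTMMMTMMTMMTMMMTMMTMMMTMMTMMMTMMTMMTMMMTM

φ(MTMMMTMMTMMTMMMTM) expands symbol-by-symbol to MTM M MTM MTM MTM M MTM MTM M MTM MTM M MTM MTM MTM M MTM; joining the 17 pieces gives the next term.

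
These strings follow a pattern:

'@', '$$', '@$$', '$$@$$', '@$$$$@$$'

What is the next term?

$$@$$@$$$$@$$

From term 3 onward, concatenate the second-to-last term with the last: @·$$ = @$$, $$·@$$ = $$@$$, …
Continuing: $$@$$ · @$$$$@$$ gives term 6.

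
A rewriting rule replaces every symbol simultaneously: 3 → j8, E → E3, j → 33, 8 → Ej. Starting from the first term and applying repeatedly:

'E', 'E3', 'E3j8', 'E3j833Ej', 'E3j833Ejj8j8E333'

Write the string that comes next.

E3j833Ejj8j8E33333Ej33EjE3j8j8j8

Replace each of the 16 characters of E3j833Ejj8j8E333 in place — E3 j8 33 Ej j8 j8 E3 33 33 Ej 33 Ej E3 j8 j8 j8 — and concatenate.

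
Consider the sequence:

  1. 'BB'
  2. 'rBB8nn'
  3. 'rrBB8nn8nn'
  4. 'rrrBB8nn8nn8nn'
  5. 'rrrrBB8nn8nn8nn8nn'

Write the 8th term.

rrrrrrrBB8nn8nn8nn8nn8nn8nn8nn

Each term wraps the previous one in r on the left and 8nn on the right.
From rrrrBB8nn8nn8nn8nn, 3 further steps: rrrrBB8nn8nn8nn8nn → rrrrrBB8nn8nn8nn8nn8nn → rrrrrrBB8nn8nn8nn8nn8nn8nn → (answer).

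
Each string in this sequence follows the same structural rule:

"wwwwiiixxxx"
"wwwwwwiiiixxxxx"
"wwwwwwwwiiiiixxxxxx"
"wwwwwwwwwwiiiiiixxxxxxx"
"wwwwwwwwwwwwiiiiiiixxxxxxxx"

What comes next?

Reading off run lengths: w runs 4, 6, 8, 10, 12; i runs 3, 4, 5, 6, 7; x runs 4, 5, 6, 7, 8 — each is linear in n, where the shown terms are n = 2, 3, 4, 5, 6.
At n = 7 the blocks have lengths 14, 8, 9.

wwwwwwwwwwwwwwiiiiiiiixxxxxxxxx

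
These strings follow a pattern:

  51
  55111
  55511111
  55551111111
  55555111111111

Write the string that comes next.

55555511111111111

Term n consists of n 5's, followed by 2n-1 1's (n = 1, 2, …).
For the next term, n = 6, so the run lengths are 6, 11.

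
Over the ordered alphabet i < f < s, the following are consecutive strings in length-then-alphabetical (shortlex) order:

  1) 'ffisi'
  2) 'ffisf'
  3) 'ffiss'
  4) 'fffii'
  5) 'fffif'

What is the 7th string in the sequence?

ffffi

Continuing the enumeration 2 steps past fffif: fffif → fffis → (answer).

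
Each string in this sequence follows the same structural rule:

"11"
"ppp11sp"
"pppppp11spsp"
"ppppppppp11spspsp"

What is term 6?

ppppppppppppppp11spspspspsp

Every step adds ppp to the front and sp to the end of the previous string.
From ppppppppp11spspsp, 2 further steps: ppppppppp11spspsp → pppppppppppp11spspspsp → (answer).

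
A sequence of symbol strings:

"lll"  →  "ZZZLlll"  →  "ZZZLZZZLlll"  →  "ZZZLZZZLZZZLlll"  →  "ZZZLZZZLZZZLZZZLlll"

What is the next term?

Each term is the previous one with ZZZL prepended.
Applying this once more to ZZZLZZZLZZZLZZZLlll:

ZZZLZZZLZZZLZZZLZZZLlll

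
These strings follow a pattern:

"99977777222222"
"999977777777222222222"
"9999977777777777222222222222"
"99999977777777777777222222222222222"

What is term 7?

99999999977777777777777777777777222222222222222222222222

Each string has the form 9^{n+1} 7^{3n-1} 2^{3n}, where the shown terms are n = 2, 3, 4, 5.
At n = 8 the blocks have lengths 9, 23, 24.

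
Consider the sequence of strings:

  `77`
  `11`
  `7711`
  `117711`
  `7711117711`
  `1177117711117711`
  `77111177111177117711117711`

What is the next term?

This is a Fibonacci-style word recurrence s(k) = s(k−2)·s(k−1): e.g. 77·11 = 7711.
The next term joins 1177117711117711 and 77111177111177117711117711.

117711771111771177111177111177117711117711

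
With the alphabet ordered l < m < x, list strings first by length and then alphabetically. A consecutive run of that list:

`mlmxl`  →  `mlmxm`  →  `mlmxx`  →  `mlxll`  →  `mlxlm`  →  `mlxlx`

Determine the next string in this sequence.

mlxml

Find the rightmost character of mlxlx below x, bump it to the next letter, and reset everything to its right to l.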